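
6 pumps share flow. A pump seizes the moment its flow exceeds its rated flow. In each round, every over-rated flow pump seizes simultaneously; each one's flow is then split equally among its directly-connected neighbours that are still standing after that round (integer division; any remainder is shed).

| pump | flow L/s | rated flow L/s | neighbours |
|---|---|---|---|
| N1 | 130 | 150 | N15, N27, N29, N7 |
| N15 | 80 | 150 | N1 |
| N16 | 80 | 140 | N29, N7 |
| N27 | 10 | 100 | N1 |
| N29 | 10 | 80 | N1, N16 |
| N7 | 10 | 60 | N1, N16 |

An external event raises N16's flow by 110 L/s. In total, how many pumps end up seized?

6

Round 1 — N16 at 190 > 140. N16 seizes.
  N16 sheds 190 L/s to N29, N7: 95 each.
    N29: 10+95 = 105 > 80
    N7: 10+95 = 105 > 60
Round 2 — N29, N7 seize.
  N29 sheds 105 L/s to N1: 105 each.
    N1: 130+105 = 235 > 150
  N7 sheds 105 L/s to N1: 105 each.
    N1: 235+105 = 340 > 150
Round 3 — N1 seizes.
  N1 sheds 340 L/s to N15, N27: 170 each.
    N15: 80+170 = 250 > 150
    N27: 10+170 = 180 > 100
Round 4 — N15, N27 seize.
  N15 sheds 250 L/s: no online neighbours, lost.
  N27 sheds 180 L/s: no online neighbours, lost.
No further seizures.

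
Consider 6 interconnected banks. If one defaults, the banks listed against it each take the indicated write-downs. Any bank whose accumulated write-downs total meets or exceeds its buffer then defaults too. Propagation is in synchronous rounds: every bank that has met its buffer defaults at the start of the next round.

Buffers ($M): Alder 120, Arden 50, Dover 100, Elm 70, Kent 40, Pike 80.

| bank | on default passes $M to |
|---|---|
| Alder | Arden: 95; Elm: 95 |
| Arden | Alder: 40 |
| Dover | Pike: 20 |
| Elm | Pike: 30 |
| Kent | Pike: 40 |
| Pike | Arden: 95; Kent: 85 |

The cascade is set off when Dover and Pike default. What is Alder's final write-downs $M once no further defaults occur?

Round 1 — Dover, Pike default (initial).
  Arden: +95 → 95 ≥ 50
  Kent: +85 → 85 ≥ 40
Round 2 — Arden, Kent default.
  Alder: +40 → 40 < 120
No further defaults.

40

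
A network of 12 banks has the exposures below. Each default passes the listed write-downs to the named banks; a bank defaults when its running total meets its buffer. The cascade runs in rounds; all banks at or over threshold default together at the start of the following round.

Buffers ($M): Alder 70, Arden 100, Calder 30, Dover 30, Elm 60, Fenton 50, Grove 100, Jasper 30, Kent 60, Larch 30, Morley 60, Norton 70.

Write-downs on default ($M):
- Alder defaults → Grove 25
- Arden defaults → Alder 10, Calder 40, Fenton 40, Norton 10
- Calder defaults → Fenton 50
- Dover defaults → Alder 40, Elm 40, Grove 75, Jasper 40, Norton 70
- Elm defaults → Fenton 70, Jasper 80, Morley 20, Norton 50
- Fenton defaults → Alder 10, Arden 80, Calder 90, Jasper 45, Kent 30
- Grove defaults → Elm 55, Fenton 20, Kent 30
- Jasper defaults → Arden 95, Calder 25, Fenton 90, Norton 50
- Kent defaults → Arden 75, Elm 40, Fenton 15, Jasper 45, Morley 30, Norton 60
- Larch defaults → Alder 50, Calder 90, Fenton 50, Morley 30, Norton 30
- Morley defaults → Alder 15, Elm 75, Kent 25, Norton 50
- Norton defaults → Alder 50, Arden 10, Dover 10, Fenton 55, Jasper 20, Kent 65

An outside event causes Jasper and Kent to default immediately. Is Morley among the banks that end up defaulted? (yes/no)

Round 1 — Jasper, Kent default (initial).
  Arden: +95+75 → 170 ≥ 100
  Calder: +25 → 25 < 30
  Elm: +40 → 40 < 60
  Fenton: +90+15 → 105 ≥ 50
  Morley: +30 → 30 < 60
  Norton: +50+60 → 110 ≥ 70
Round 2 — Arden, Fenton, Norton default.
  Alder: +10+10+50 → 70 ≥ 70
  Calder: +40+90 → 155 ≥ 30
  Dover: +10 → 10 < 30
Round 3 — Alder, Calder default.
  Grove: +25 → 25 < 100
No further defaults.

no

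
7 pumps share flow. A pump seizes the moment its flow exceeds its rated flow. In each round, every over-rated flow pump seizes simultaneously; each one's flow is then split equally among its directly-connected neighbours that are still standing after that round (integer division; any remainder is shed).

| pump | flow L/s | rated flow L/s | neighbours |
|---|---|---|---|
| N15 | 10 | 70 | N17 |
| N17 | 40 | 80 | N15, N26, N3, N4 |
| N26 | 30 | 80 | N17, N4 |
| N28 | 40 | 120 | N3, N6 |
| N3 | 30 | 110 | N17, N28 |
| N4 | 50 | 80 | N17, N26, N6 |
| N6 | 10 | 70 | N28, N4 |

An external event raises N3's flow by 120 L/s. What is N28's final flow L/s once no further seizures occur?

115

Round 1 — N3 at 150 > 110. N3 seizes.
  N3 sheds 150 L/s to N17, N28: 75 each.
    N17: 40+75 = 115 > 80
    N28: 40+75 = 115 ≤ 120
Round 2 — N17 seizes.
  N17 sheds 115 L/s to N15, N26, N4: 38 each (1 lost).
    N15: 10+38 = 48 ≤ 70
    N26: 30+38 = 68 ≤ 80
    N4: 50+38 = 88 > 80
Round 3 — N4 seizes.
  N4 sheds 88 L/s to N26, N6: 44 each.
    N26: 68+44 = 112 > 80
    N6: 10+44 = 54 ≤ 70
Round 4 — N26 seizes.
  N26 sheds 112 L/s: no online neighbours, lost.
No further seizures.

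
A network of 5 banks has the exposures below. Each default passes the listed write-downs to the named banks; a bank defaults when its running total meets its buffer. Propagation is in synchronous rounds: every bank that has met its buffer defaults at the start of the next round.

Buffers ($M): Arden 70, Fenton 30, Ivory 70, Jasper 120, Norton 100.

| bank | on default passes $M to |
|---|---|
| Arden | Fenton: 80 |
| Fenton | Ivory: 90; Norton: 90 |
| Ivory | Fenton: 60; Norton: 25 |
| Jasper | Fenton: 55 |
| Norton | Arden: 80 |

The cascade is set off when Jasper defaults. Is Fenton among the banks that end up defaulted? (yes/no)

yes

Round 1 — Jasper defaults (initial).
  Fenton: +55 → 55 ≥ 30
Round 2 — Fenton defaults.
  Ivory: +90 → 90 ≥ 70
  Norton: +90 → 90 < 100
Round 3 — Ivory defaults.
  Norton: +25 → 115 ≥ 100
Round 4 — Norton defaults.
  Arden: +80 → 80 ≥ 70
Round 5 — Arden defaults.
No further defaults.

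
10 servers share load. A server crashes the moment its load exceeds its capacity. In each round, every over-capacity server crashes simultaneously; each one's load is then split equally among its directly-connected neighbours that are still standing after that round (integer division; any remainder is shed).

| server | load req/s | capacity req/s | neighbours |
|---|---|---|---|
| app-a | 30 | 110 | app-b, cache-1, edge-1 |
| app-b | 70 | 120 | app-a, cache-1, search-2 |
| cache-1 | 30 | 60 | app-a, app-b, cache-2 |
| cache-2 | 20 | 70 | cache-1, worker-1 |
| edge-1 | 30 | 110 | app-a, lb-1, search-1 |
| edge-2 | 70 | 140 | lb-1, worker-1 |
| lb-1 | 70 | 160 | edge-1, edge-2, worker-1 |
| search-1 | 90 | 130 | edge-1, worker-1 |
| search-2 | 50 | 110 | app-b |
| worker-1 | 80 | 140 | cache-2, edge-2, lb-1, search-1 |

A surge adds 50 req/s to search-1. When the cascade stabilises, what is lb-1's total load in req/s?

120

Round 1 — search-1 at 140 > 130. search-1 crashes.
  search-1 sheds 140 req/s to edge-1, worker-1: 70 each.
    edge-1: 30+70 = 100 ≤ 110
    worker-1: 80+70 = 150 > 140
Round 2 — worker-1 crashes.
  worker-1 sheds 150 req/s to cache-2, edge-2, lb-1: 50 each.
    cache-2: 20+50 = 70 ≤ 70
    edge-2: 70+50 = 120 ≤ 140
    lb-1: 70+50 = 120 ≤ 160
No further crashes.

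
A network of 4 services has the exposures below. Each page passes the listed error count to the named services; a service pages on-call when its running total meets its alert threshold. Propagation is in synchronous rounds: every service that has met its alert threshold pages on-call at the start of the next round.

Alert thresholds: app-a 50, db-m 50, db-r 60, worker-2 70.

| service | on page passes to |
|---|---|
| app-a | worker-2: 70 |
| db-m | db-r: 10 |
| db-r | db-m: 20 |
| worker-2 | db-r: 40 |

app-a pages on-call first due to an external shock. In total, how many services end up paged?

2

Round 1 — app-a pages on-call (initial).
  worker-2: +70 → 70 ≥ 70
Round 2 — worker-2 pages on-call.
  db-r: +40 → 40 < 60
No further pages.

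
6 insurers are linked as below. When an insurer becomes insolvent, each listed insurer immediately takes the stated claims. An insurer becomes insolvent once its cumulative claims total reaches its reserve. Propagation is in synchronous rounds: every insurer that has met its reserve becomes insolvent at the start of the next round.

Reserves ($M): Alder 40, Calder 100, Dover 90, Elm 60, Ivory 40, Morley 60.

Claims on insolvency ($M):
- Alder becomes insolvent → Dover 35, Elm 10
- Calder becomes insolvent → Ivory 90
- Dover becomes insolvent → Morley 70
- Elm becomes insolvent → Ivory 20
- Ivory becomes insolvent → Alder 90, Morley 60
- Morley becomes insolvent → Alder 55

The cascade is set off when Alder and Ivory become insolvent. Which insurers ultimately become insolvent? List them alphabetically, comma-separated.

Alder, Ivory, Morley

Round 1 — Alder, Ivory become insolvent (initial).
  Dover: +35 → 35 < 90
  Elm: +10 → 10 < 60
  Morley: +60 → 60 ≥ 60
Round 2 — Morley becomes insolvent.
No further insolvencies.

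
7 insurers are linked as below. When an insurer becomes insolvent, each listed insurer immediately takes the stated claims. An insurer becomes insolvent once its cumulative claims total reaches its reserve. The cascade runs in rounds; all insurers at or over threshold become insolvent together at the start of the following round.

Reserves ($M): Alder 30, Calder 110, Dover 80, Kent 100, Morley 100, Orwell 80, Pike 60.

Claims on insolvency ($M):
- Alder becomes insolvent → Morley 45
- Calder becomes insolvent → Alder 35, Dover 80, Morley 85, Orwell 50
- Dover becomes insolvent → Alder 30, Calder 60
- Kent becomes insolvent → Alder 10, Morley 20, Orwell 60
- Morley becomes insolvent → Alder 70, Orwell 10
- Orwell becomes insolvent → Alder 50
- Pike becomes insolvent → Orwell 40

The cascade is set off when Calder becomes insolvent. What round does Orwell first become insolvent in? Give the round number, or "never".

never

Round 1 — Calder becomes insolvent (initial).
  Alder: +35 → 35 ≥ 30
  Dover: +80 → 80 ≥ 80
  Morley: +85 → 85 < 100
  Orwell: +50 → 50 < 80
Round 2 — Alder, Dover become insolvent.
  Morley: +45 → 130 ≥ 100
Round 3 — Morley becomes insolvent.
  Orwell: +10 → 60 < 80
No further insolvencies.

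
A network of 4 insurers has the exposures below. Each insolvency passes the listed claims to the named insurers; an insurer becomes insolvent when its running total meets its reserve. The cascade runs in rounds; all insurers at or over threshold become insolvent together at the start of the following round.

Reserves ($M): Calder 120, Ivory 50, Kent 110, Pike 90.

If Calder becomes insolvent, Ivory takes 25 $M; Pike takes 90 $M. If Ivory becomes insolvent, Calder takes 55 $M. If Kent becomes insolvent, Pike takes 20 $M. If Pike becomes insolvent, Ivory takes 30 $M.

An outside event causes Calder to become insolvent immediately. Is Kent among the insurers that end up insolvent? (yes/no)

no

Round 1 — Calder becomes insolvent (initial).
  Ivory: +25 → 25 < 50
  Pike: +90 → 90 ≥ 90
Round 2 — Pike becomes insolvent.
  Ivory: +30 → 55 ≥ 50
Round 3 — Ivory becomes insolvent.
No further insolvencies.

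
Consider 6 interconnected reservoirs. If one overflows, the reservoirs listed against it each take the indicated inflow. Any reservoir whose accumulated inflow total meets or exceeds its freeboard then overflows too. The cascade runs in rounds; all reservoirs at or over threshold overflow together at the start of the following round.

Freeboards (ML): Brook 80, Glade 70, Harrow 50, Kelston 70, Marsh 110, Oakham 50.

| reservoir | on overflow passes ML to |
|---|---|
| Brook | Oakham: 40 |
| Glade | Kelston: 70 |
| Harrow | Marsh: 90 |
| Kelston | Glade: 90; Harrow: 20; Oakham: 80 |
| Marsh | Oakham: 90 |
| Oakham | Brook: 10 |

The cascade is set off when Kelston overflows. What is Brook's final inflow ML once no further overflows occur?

Round 1 — Kelston overflows (initial).
  Glade: +90 → 90 ≥ 70
  Harrow: +20 → 20 < 50
  Oakham: +80 → 80 ≥ 50
Round 2 — Glade, Oakham overflow.
  Brook: +10 → 10 < 80
No further overflows.

10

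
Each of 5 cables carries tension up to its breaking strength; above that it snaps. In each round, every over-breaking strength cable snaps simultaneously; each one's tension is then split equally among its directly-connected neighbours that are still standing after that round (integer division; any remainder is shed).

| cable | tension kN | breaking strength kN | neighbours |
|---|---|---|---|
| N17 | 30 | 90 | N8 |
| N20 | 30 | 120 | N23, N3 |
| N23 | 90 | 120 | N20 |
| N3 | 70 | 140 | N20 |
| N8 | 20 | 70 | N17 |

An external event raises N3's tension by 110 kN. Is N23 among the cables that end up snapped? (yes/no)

yes

Round 1 — N3 at 180 > 140. N3 snaps.
  N3 sheds 180 kN to N20: 180 each.
    N20: 30+180 = 210 > 120
Round 2 — N20 snaps.
  N20 sheds 210 kN to N23: 210 each.
    N23: 90+210 = 300 > 120
Round 3 — N23 snaps.
  N23 sheds 300 kN: no online neighbours, lost.
No further breaks.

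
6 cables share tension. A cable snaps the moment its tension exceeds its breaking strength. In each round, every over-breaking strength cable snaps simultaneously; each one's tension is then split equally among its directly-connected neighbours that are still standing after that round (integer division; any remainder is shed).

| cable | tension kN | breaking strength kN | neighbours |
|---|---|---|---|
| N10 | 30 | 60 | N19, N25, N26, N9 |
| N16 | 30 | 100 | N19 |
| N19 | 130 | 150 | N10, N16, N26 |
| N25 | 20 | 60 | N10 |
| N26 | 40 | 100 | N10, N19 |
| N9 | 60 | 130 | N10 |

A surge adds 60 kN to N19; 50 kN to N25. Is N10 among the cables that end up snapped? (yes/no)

yes

Round 1 — N19 at 190 > 150; N25 at 70 > 60. N19, N25 snap.
  N19 sheds 190 kN to N10, N16, N26: 63 each (1 lost).
    N10: 30+63 = 93 > 60
    N16: 30+63 = 93 ≤ 100
    N26: 40+63 = 103 > 100
  N25 sheds 70 kN to N10: 70 each.
    N10: 93+70 = 163 > 60
Round 2 — N10, N26 snap.
  N10 sheds 163 kN to N9: 163 each.
    N9: 60+163 = 223 > 130
  N26 sheds 103 kN: no online neighbours, lost.
Round 3 — N9 snaps.
  N9 sheds 223 kN: no online neighbours, lost.
No further breaks.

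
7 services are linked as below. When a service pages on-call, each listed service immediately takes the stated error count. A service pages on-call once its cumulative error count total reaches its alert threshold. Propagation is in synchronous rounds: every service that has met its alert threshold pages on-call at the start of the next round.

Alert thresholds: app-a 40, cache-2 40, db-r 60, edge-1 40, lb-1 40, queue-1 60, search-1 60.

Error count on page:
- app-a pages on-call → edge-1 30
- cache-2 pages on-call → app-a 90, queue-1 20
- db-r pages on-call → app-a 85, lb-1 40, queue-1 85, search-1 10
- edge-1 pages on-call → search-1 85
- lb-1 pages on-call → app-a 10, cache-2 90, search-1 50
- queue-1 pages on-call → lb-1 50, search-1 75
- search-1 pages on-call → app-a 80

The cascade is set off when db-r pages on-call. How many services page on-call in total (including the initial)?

Round 1 — db-r pages on-call (initial).
  app-a: +85 → 85 ≥ 40
  lb-1: +40 → 40 ≥ 40
  queue-1: +85 → 85 ≥ 60
  search-1: +10 → 10 < 60
Round 2 — app-a, lb-1, queue-1 page on-call.
  cache-2: +90 → 90 ≥ 40
  edge-1: +30 → 30 < 40
  search-1: +50+75 → 135 ≥ 60
Round 3 — cache-2, search-1 page on-call.
No further pages.

6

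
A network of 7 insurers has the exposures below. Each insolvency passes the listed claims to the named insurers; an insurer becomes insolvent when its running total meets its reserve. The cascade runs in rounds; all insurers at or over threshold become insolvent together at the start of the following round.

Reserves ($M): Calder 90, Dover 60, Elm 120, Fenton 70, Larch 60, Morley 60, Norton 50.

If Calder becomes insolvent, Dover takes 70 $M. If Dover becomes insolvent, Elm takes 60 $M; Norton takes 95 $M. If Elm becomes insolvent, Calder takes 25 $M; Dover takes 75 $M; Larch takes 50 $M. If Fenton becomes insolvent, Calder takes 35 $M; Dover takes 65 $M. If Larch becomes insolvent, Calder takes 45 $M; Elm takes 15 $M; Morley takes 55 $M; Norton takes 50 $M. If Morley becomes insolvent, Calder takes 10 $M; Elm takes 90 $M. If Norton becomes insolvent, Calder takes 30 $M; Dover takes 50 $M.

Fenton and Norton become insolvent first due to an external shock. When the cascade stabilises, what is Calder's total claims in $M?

65

Round 1 — Fenton, Norton become insolvent (initial).
  Calder: +35+30 → 65 < 90
  Dover: +65+50 → 115 ≥ 60
Round 2 — Dover becomes insolvent.
  Elm: +60 → 60 < 120
No further insolvencies.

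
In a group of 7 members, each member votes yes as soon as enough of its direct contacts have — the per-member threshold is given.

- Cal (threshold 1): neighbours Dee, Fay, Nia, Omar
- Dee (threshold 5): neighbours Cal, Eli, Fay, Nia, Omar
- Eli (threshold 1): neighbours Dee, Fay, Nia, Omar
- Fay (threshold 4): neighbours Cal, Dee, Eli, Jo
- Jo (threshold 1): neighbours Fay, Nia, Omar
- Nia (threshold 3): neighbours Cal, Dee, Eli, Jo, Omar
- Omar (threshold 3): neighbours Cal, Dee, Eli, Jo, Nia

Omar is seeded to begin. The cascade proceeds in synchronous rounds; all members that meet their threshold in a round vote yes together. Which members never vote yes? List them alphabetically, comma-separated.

Round 1 — Omar votes yes (initial).
Round 2 — checking thresholds:
  Cal: 1 of 4 neighbours ≥ 1, votes yes.
  Dee: 1 of 5 neighbours < 5, not yet.
  Eli: 1 of 4 neighbours ≥ 1, votes yes.
  Jo: 1 of 3 neighbours ≥ 1, votes yes.
  Nia: 1 of 5 neighbours < 3, not yet.
Round 3 — checking thresholds:
  Dee: 3 of 5 neighbours < 5, not yet.
  Fay: 3 of 4 neighbours < 4, not yet.
  Nia: 4 of 5 neighbours ≥ 3, votes yes.
Round 4 — no new yes votes; cascade stops.

Dee, Fay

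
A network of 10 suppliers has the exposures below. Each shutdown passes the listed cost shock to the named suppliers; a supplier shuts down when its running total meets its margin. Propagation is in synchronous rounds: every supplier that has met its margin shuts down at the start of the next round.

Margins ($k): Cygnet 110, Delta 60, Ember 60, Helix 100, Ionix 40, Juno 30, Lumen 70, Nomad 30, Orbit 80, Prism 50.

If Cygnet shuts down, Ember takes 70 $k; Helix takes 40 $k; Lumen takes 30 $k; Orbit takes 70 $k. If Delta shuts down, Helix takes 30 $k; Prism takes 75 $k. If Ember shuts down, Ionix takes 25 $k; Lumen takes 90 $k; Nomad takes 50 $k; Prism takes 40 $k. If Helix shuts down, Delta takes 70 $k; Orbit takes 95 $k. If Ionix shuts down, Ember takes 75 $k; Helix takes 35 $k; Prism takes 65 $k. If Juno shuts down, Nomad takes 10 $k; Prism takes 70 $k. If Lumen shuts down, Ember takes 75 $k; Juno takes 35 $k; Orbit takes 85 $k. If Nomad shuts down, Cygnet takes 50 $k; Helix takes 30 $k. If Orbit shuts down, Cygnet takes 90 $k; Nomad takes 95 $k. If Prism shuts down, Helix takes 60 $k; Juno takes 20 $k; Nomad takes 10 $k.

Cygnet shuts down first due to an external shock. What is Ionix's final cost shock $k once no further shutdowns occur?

25

Round 1 — Cygnet shuts down (initial).
  Ember: +70 → 70 ≥ 60
  Helix: +40 → 40 < 100
  Lumen: +30 → 30 < 70
  Orbit: +70 → 70 < 80
Round 2 — Ember shuts down.
  Ionix: +25 → 25 < 40
  Lumen: +90 → 120 ≥ 70
  Nomad: +50 → 50 ≥ 30
  Prism: +40 → 40 < 50
Round 3 — Lumen, Nomad shut down.
  Helix: +30 → 70 < 100
  Juno: +35 → 35 ≥ 30
  Orbit: +85 → 155 ≥ 80
Round 4 — Juno, Orbit shut down.
  Prism: +70 → 110 ≥ 50
Round 5 — Prism shuts down.
  Helix: +60 → 130 ≥ 100
Round 6 — Helix shuts down.
  Delta: +70 → 70 ≥ 60
Round 7 — Delta shuts down.
No further shutdowns.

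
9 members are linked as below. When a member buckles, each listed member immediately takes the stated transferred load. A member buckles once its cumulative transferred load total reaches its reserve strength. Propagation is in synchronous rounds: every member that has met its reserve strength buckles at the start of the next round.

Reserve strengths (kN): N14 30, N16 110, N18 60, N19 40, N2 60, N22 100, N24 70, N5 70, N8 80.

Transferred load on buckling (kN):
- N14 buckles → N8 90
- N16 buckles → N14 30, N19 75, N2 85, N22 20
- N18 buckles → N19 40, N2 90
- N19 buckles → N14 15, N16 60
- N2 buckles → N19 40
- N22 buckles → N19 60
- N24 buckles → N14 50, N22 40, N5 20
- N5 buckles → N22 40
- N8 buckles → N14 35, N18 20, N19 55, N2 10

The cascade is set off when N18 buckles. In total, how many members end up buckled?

Round 1 — N18 buckles (initial).
  N19: +40 → 40 ≥ 40
  N2: +90 → 90 ≥ 60
Round 2 — N19, N2 buckle.
  N14: +15 → 15 < 30
  N16: +60 → 60 < 110
No further bucklings.

3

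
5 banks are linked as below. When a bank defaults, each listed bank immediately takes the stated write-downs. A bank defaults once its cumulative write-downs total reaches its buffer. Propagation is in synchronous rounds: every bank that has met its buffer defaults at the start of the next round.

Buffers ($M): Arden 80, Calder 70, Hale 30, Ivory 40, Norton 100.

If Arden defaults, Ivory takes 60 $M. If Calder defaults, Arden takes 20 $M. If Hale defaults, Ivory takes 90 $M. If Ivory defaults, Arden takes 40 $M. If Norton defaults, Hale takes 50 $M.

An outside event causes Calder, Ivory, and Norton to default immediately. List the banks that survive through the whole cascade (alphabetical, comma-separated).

Arden

Round 1 — Calder, Ivory, Norton default (initial).
  Arden: +20+40 → 60 < 80
  Hale: +50 → 50 ≥ 30
Round 2 — Hale defaults.
No further defaults.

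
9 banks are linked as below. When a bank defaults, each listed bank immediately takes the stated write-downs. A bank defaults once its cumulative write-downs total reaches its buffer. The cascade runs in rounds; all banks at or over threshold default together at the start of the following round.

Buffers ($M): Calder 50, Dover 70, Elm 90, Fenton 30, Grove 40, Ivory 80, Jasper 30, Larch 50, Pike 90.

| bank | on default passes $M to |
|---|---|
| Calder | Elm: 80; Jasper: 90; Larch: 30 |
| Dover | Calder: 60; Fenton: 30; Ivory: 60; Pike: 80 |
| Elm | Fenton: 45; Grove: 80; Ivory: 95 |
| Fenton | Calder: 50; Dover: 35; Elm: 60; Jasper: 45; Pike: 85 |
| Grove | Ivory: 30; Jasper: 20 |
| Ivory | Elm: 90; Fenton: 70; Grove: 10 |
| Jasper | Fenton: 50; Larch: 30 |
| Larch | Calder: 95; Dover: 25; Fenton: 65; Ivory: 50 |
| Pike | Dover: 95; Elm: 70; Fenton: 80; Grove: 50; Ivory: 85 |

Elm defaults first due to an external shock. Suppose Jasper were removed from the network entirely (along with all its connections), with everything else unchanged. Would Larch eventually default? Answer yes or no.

With Jasper removed:
Round 1 — Elm defaults (initial).
  Fenton: +45 → 45 ≥ 30
  Grove: +80 → 80 ≥ 40
  Ivory: +95 → 95 ≥ 80
Round 2 — Fenton, Grove, Ivory default.
  Calder: +50 → 50 ≥ 50
  Dover: +35 → 35 < 70
  Pike: +85 → 85 < 90
Round 3 — Calder defaults.
  Larch: +30 → 30 < 50
No further defaults.

no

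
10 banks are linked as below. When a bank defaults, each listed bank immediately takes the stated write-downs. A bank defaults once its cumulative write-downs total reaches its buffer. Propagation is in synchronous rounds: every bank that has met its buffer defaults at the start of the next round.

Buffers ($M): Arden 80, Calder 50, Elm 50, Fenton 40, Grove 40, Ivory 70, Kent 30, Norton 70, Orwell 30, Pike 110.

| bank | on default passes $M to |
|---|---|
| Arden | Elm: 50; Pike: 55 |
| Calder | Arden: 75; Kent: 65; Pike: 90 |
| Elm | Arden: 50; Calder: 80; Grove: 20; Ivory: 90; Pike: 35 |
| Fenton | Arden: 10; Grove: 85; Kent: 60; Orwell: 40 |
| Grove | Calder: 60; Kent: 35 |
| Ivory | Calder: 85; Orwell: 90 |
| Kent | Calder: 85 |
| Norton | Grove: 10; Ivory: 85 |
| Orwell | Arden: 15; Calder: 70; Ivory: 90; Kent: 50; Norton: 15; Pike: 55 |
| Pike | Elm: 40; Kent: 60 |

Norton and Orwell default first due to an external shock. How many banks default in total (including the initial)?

Round 1 — Norton, Orwell default (initial).
  Arden: +15 → 15 < 80
  Calder: +70 → 70 ≥ 50
  Grove: +10 → 10 < 40
  Ivory: +85+90 → 175 ≥ 70
  Kent: +50 → 50 ≥ 30
  Pike: +55 → 55 < 110
Round 2 — Calder, Ivory, Kent default.
  Arden: +75 → 90 ≥ 80
  Pike: +90 → 145 ≥ 110
Round 3 — Arden, Pike default.
  Elm: +50+40 → 90 ≥ 50
Round 4 — Elm defaults.
  Grove: +20 → 30 < 40
No further defaults.

8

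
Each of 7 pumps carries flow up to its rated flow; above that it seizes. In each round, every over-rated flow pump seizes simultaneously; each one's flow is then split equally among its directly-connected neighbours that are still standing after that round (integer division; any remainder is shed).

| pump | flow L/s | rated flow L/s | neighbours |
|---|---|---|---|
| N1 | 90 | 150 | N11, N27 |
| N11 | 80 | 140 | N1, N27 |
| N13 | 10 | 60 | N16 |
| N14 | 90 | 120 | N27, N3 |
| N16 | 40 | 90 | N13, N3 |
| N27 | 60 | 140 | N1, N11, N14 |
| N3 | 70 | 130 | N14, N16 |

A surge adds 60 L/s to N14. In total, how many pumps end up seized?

4

Round 1 — N14 at 150 > 120. N14 seizes.
  N14 sheds 150 L/s to N27, N3: 75 each.
    N27: 60+75 = 135 ≤ 140
    N3: 70+75 = 145 > 130
Round 2 — N3 seizes.
  N3 sheds 145 L/s to N16: 145 each.
    N16: 40+145 = 185 > 90
Round 3 — N16 seizes.
  N16 sheds 185 L/s to N13: 185 each.
    N13: 10+185 = 195 > 60
Round 4 — N13 seizes.
  N13 sheds 195 L/s: no online neighbours, lost.
No further seizures.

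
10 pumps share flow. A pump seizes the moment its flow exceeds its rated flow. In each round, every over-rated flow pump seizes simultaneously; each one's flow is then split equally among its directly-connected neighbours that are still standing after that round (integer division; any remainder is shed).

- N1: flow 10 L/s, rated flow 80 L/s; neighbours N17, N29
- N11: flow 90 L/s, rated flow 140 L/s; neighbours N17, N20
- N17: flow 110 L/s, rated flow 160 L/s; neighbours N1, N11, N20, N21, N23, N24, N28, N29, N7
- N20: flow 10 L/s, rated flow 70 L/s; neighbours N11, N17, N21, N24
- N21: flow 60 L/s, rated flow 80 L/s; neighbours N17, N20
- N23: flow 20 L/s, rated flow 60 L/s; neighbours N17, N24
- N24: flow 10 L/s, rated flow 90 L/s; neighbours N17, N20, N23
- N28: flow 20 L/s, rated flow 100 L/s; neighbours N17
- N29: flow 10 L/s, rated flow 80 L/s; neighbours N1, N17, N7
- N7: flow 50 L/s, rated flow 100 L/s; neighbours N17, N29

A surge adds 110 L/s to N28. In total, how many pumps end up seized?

7

Round 1 — N28 at 130 > 100. N28 seizes.
  N28 sheds 130 L/s to N17: 130 each.
    N17: 110+130 = 240 > 160
Round 2 — N17 seizes.
  N17 sheds 240 L/s to N1, N11, N20, N21, N23, N24, N29, N7: 30 each.
    N1: 10+30 = 40 ≤ 80
    N11: 90+30 = 120 ≤ 140
    N20: 10+30 = 40 ≤ 70
    N21: 60+30 = 90 > 80
    N23: 20+30 = 50 ≤ 60
    N24: 10+30 = 40 ≤ 90
    N29: 10+30 = 40 ≤ 80
    N7: 50+30 = 80 ≤ 100
Round 3 — N21 seizes.
  N21 sheds 90 L/s to N20: 90 each.
    N20: 40+90 = 130 > 70
Round 4 — N20 seizes.
  N20 sheds 130 L/s to N11, N24: 65 each.
    N11: 120+65 = 185 > 140
    N24: 40+65 = 105 > 90
Round 5 — N11, N24 seize.
  N11 sheds 185 L/s: no online neighbours, lost.
  N24 sheds 105 L/s to N23: 105 each.
    N23: 50+105 = 155 > 60
Round 6 — N23 seizes.
  N23 sheds 155 L/s: no online neighbours, lost.
No further seizures.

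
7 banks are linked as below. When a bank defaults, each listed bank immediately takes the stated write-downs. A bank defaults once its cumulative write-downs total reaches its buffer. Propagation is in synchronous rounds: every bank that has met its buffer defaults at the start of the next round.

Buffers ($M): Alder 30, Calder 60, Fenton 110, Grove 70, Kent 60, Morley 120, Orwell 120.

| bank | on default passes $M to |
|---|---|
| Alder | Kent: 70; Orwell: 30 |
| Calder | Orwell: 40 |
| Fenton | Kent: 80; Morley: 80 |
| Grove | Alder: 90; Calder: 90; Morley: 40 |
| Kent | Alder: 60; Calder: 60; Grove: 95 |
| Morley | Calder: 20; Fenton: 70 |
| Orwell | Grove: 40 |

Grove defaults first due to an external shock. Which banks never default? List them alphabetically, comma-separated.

Round 1 — Grove defaults (initial).
  Alder: +90 → 90 ≥ 30
  Calder: +90 → 90 ≥ 60
  Morley: +40 → 40 < 120
Round 2 — Alder, Calder default.
  Kent: +70 → 70 ≥ 60
  Orwell: +30+40 → 70 < 120
Round 3 — Kent defaults.
No further defaults.

Fenton, Morley, Orwell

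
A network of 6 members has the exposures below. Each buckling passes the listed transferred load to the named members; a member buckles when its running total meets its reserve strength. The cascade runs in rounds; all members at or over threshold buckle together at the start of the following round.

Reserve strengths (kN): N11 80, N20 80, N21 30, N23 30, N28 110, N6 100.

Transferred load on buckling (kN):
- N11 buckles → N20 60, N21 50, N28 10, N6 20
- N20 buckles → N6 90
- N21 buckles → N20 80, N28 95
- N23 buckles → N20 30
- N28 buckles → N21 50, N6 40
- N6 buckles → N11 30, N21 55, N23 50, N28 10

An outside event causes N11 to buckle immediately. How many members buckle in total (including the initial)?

6

Round 1 — N11 buckles (initial).
  N20: +60 → 60 < 80
  N21: +50 → 50 ≥ 30
  N28: +10 → 10 < 110
  N6: +20 → 20 < 100
Round 2 — N21 buckles.
  N20: +80 → 140 ≥ 80
  N28: +95 → 105 < 110
Round 3 — N20 buckles.
  N6: +90 → 110 ≥ 100
Round 4 — N6 buckles.
  N23: +50 → 50 ≥ 30
  N28: +10 → 115 ≥ 110
Round 5 — N23, N28 buckle.
No further bucklings.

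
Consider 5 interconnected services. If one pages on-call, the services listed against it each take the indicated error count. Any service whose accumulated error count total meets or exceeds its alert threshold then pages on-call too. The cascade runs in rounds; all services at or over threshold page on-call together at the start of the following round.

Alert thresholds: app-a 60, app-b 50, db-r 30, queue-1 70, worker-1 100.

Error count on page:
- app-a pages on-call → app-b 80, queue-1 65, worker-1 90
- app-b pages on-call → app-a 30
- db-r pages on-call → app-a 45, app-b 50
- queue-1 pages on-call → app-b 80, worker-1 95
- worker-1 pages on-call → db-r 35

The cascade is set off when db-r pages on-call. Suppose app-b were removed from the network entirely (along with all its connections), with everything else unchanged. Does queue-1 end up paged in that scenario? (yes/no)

With app-b removed:
Round 1 — db-r pages on-call (initial).
  app-a: +45 → 45 < 60
No further pages.

no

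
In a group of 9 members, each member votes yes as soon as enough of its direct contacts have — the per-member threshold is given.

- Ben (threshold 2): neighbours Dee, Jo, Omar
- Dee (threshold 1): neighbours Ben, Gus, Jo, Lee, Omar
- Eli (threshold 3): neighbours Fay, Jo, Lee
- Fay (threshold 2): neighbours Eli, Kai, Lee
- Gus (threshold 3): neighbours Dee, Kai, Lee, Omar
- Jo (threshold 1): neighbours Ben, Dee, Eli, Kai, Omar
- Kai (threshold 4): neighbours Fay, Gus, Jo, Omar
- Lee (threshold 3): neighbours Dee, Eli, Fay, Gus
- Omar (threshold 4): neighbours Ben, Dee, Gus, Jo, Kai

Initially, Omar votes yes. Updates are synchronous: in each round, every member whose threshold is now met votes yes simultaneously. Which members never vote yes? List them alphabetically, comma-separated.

Round 1 — Omar votes yes (initial).
Round 2 — checking thresholds:
  Ben: 1 of 3 neighbours < 2, below threshold.
  Dee: 1 of 5 neighbours ≥ 1, votes yes.
  Gus: 1 of 4 neighbours < 3, below threshold.
  Jo: 1 of 5 neighbours ≥ 1, votes yes.
  Kai: 1 of 4 neighbours < 4, below threshold.
Round 3 — checking thresholds:
  Ben: 3 of 3 neighbours ≥ 2, votes yes.
  Eli: 1 of 3 neighbours < 3, below threshold.
  Gus: 2 of 4 neighbours < 3, below threshold.
  Kai: 2 of 4 neighbours < 4, below threshold.
  Lee: 1 of 4 neighbours < 3, below threshold.
Round 4 — no new yes votes; cascade stops.

Eli, Fay, Gus, Kai, Lee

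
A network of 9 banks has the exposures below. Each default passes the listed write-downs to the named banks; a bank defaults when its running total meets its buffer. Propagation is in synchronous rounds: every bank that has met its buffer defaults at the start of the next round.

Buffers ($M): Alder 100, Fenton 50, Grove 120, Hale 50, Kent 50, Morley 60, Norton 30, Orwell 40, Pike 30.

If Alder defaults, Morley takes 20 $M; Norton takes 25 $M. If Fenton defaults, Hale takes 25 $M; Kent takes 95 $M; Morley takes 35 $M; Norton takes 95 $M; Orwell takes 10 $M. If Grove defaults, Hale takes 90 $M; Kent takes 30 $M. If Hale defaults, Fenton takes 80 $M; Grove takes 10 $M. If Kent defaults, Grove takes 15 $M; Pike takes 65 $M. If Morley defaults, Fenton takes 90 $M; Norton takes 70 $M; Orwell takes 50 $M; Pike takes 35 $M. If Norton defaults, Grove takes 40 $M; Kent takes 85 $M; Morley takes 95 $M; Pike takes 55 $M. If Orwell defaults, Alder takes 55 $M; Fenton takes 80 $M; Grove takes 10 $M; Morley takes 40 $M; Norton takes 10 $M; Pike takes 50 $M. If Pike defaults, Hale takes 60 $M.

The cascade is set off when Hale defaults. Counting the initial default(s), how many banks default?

Round 1 — Hale defaults (initial).
  Fenton: +80 → 80 ≥ 50
  Grove: +10 → 10 < 120
Round 2 — Fenton defaults.
  Kent: +95 → 95 ≥ 50
  Morley: +35 → 35 < 60
  Norton: +95 → 95 ≥ 30
  Orwell: +10 → 10 < 40
Round 3 — Kent, Norton default.
  Grove: +15+40 → 65 < 120
  Morley: +95 → 130 ≥ 60
  Pike: +65+55 → 120 ≥ 30
Round 4 — Morley, Pike default.
  Orwell: +50 → 60 ≥ 40
Round 5 — Orwell defaults.
  Alder: +55 → 55 < 100
  Grove: +10 → 75 < 120
No further defaults.

7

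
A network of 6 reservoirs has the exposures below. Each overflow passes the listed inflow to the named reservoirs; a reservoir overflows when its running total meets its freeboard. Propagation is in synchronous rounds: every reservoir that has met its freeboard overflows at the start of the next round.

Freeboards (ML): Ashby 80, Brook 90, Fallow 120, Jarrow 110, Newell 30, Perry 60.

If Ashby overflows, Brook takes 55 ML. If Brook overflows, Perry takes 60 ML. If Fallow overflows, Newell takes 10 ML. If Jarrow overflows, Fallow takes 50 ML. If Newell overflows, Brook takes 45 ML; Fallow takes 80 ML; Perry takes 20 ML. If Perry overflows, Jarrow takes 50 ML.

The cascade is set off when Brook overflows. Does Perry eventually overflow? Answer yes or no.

Round 1 — Brook overflows (initial).
  Perry: +60 → 60 ≥ 60
Round 2 — Perry overflows.
  Jarrow: +50 → 50 < 110
No further overflows.

yes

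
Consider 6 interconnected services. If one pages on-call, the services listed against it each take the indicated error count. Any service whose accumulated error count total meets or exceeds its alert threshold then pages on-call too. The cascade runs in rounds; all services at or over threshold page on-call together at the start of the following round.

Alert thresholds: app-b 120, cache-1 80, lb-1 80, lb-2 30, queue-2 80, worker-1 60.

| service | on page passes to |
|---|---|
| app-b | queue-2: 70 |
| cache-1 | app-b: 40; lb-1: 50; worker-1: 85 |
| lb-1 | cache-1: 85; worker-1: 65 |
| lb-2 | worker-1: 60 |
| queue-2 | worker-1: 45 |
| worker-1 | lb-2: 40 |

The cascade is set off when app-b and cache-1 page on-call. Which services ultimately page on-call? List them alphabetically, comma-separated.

Round 1 — app-b, cache-1 page on-call (initial).
  lb-1: +50 → 50 < 80
  queue-2: +70 → 70 < 80
  worker-1: +85 → 85 ≥ 60
Round 2 — worker-1 pages on-call.
  lb-2: +40 → 40 ≥ 30
Round 3 — lb-2 pages on-call.
No further pages.

app-b, cache-1, lb-2, worker-1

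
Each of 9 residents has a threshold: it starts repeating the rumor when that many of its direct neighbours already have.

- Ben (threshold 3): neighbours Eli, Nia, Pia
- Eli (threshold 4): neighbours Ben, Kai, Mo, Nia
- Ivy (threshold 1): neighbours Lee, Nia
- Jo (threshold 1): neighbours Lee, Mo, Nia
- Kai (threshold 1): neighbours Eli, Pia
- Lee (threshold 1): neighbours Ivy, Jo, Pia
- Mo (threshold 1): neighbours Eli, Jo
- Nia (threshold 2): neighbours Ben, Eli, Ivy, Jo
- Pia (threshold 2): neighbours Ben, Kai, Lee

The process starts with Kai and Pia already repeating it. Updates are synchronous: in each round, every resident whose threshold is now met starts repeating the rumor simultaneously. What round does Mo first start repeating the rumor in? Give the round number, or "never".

Round 1 — Kai, Pia start repeating the rumor (initial).
Round 2 — checking thresholds:
  Ben: 1 of 3 neighbours < 3, not yet.
  Eli: 1 of 4 neighbours < 4, not yet.
  Lee: 1 of 3 neighbours ≥ 1, starts repeating the rumor.
Round 3 — checking thresholds:
  Ben: 1 of 3 neighbours < 3, not yet.
  Eli: 1 of 4 neighbours < 4, not yet.
  Ivy: 1 of 2 neighbours ≥ 1, starts repeating the rumor.
  Jo: 1 of 3 neighbours ≥ 1, starts repeating the rumor.
Round 4 — checking thresholds:
  Ben: 1 of 3 neighbours < 3, not yet.
  Eli: 1 of 4 neighbours < 4, not yet.
  Mo: 1 of 2 neighbours ≥ 1, starts repeating the rumor.
  Nia: 2 of 4 neighbours ≥ 2, starts repeating the rumor.
Round 5 — no new spreads; cascade stops.

4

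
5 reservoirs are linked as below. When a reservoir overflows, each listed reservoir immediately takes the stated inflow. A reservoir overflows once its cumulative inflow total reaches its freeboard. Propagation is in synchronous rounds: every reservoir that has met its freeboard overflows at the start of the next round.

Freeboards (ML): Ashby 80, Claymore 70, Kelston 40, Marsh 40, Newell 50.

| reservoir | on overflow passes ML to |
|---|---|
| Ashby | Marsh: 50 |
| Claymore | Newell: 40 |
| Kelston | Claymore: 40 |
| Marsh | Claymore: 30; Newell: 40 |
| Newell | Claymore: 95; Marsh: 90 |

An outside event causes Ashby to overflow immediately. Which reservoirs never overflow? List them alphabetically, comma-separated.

Round 1 — Ashby overflows (initial).
  Marsh: +50 → 50 ≥ 40
Round 2 — Marsh overflows.
  Claymore: +30 → 30 < 70
  Newell: +40 → 40 < 50
No further overflows.

Claymore, Kelston, Newell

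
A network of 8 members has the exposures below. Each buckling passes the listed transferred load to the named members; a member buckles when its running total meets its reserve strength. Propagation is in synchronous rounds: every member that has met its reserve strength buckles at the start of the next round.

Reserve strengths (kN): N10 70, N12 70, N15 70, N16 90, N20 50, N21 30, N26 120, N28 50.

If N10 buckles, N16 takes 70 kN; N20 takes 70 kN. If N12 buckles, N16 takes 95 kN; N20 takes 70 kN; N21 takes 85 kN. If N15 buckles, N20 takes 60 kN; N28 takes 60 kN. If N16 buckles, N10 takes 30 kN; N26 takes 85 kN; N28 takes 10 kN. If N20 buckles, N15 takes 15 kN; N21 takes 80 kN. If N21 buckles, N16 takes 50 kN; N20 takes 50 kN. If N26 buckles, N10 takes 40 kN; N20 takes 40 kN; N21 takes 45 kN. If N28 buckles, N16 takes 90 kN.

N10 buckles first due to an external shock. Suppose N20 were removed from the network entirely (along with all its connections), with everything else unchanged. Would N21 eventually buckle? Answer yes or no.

With N20 removed:
Round 1 — N10 buckles (initial).
  N16: +70 → 70 < 90
No further bucklings.

no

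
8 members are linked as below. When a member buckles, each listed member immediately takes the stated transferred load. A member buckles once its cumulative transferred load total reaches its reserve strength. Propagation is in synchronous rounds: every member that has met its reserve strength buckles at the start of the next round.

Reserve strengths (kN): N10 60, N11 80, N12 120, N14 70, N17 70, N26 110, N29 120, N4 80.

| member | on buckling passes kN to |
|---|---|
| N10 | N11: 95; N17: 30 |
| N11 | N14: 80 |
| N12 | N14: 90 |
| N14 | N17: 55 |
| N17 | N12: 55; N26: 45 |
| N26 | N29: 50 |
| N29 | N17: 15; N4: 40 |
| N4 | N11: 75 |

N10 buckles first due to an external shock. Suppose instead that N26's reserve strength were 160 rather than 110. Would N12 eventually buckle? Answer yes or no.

With N26's reserve strength at 160:
Round 1 — N10 buckles (initial).
  N11: +95 → 95 ≥ 80
  N17: +30 → 30 < 70
Round 2 — N11 buckles.
  N14: +80 → 80 ≥ 70
Round 3 — N14 buckles.
  N17: +55 → 85 ≥ 70
Round 4 — N17 buckles.
  N12: +55 → 55 < 120
  N26: +45 → 45 < 160
No further bucklings.

no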